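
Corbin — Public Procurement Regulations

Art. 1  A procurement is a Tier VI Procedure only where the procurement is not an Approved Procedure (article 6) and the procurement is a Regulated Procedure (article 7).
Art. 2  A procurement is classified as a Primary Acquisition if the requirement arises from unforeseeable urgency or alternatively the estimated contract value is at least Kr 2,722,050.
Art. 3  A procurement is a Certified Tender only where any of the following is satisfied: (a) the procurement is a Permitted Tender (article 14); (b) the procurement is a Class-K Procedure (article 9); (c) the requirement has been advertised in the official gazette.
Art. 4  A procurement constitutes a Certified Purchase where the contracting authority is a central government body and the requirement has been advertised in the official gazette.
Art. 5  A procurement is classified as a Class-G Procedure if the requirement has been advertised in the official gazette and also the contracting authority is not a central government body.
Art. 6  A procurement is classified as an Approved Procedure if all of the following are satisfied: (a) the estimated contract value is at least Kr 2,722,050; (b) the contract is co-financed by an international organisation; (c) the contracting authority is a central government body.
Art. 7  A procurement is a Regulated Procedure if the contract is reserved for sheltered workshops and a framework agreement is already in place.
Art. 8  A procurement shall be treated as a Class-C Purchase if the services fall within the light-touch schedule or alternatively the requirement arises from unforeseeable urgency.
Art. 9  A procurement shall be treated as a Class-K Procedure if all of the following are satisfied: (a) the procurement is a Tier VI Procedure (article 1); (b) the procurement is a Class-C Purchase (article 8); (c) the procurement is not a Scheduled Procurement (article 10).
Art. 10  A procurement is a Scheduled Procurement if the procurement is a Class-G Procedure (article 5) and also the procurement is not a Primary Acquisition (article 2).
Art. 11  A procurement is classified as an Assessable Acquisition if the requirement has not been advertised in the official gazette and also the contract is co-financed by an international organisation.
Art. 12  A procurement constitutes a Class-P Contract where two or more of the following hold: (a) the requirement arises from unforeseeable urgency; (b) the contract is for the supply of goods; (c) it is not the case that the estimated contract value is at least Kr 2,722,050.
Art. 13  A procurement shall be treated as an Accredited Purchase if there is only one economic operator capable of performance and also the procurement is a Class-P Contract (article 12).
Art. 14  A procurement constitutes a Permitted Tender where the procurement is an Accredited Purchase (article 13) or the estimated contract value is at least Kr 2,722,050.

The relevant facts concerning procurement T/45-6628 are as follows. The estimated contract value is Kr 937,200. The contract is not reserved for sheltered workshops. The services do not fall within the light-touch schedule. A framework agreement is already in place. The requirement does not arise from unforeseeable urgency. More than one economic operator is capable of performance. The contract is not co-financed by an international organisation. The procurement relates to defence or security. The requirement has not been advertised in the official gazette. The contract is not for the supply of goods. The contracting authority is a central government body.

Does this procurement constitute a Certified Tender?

Under article 12: the requirement arises from unforeseeable urgency? no; the contract is for the supply of goods? no; estimated contract value: Kr 937,200 ≥ Kr 2,722,050? no, so negated condition yes — 1 of 3 hold (need ≥2) → not satisfied.
Under article 13: there is only one economic operator capable of performance? no; and Class-P Contract (article 12)? no. So the procurement is not an Accredited Purchase.
Under article 14: Accredited Purchase (article 13)? no; or estimated contract value: Kr 937,200 ≥ Kr 2,722,050? no. So the procurement is not a Permitted Tender.
Under article 6: estimated contract value: Kr 937,200 ≥ Kr 2,722,050? no; and the contract is co-financed by an international organisation? no; and the contracting authority is a central government body? yes. So the procurement is not an Approved Procedure.
Under article 7: the contract is reserved for sheltered workshops? no; and a framework agreement is already in place? yes. So the procurement is not a Regulated Procedure.
Under article 1: not an Approved Procedure (article 6)? yes; and Regulated Procedure (article 7)? no. So the procurement is not a Tier VI Procedure.
Under article 8: the services fall within the light-touch schedule? no; or the requirement arises from unforeseeable urgency? no. So the procurement is not a Class-C Purchase.
Under article 5: the requirement has been advertised in the official gazette? no; and the contracting authority is not a central government body? no. So the procurement is not a Class-G Procedure.
Under article 2: the requirement arises from unforeseeable urgency? no; or estimated contract value: Kr 937,200 ≥ Kr 2,722,050? no. So the procurement is not a Primary Acquisition.
Under article 10: Class-G Procedure (article 5)? no; and not a Primary Acquisition (article 2)? yes. So the procurement is not a Scheduled Procurement.
Under article 9: Tier VI Procedure (article 1)? no; and Class-C Purchase (article 8)? no; and not a Scheduled Procurement (article 10)? yes. So the procurement is not a Class-K Procedure.
Under article 3: Permitted Tender (article 14)? no; or Class-K Procedure (article 9)? no; or the requirement has been advertised in the official gazette? no. So the procurement is not a Certified Tender.

No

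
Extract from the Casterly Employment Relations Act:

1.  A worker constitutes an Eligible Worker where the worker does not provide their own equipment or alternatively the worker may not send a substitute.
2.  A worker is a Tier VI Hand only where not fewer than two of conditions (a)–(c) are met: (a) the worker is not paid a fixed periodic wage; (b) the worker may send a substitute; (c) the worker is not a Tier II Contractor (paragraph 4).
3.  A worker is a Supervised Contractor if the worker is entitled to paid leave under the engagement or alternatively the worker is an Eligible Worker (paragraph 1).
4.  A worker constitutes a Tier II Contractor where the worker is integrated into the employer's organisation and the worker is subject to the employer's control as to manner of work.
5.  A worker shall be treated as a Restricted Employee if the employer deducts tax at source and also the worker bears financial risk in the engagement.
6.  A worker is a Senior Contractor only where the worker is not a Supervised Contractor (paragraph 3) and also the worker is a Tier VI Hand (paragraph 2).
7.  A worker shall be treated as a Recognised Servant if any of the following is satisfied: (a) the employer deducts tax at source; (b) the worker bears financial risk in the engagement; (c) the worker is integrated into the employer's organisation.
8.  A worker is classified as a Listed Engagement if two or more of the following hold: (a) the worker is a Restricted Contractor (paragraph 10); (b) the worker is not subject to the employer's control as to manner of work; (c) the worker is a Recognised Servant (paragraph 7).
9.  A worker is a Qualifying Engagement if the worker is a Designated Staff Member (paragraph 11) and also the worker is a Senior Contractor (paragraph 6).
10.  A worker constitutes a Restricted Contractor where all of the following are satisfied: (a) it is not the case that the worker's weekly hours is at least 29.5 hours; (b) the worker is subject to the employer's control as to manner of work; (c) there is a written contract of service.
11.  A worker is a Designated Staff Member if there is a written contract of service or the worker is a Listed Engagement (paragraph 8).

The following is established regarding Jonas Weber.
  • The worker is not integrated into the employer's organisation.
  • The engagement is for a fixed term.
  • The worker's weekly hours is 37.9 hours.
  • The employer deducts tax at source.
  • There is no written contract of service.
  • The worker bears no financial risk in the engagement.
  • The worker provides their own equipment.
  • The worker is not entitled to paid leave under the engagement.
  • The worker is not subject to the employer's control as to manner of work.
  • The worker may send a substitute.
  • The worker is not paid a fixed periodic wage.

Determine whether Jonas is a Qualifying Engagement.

Yes

Under paragraph 10: worker's weekly hours: 37.9 hours ≥ 29.5 hours? yes, so negated condition no; and the worker is subject to the employer's control as to manner of work? no; and there is a written contract of service? no. So the worker is not a Restricted Contractor.
Under paragraph 7: the employer deducts tax at source? yes; or the worker bears financial risk in the engagement? no; or the worker is integrated into the employer's organisation? no. So the worker is a Recognised Servant.
Under paragraph 8: Restricted Contractor (paragraph 10)? no; the worker is not subject to the employer's control as to manner of work? yes; Recognised Servant (paragraph 7)? yes — 2 of 3 hold (need ≥2) → satisfied.
Under paragraph 11: there is a written contract of service? no; or Listed Engagement (paragraph 8)? yes. So the worker is a Designated Staff Member.
Under paragraph 1: the worker does not provide their own equipment? no; or the worker may not send a substitute? no. So the worker is not an Eligible Worker.
Under paragraph 3: the worker is entitled to paid leave under the engagement? no; or Eligible Worker (paragraph 1)? no. So the worker is not a Supervised Contractor.
Under paragraph 4: the worker is integrated into the employer's organisation? no; and the worker is subject to the employer's control as to manner of work? no. So the worker is not a Tier II Contractor.
Under paragraph 2: the worker is not paid a fixed periodic wage? yes; the worker may send a substitute? yes; not a Tier II Contractor (paragraph 4)? yes — 3 of 3 hold (need ≥2) → satisfied.
Under paragraph 6: not a Supervised Contractor (paragraph 3)? yes; and Tier VI Hand (paragraph 2)? yes. So the worker is a Senior Contractor.
Under paragraph 9: Designated Staff Member (paragraph 11)? yes; and Senior Contractor (paragraph 6)? yes. So the worker is a Qualifying Engagement.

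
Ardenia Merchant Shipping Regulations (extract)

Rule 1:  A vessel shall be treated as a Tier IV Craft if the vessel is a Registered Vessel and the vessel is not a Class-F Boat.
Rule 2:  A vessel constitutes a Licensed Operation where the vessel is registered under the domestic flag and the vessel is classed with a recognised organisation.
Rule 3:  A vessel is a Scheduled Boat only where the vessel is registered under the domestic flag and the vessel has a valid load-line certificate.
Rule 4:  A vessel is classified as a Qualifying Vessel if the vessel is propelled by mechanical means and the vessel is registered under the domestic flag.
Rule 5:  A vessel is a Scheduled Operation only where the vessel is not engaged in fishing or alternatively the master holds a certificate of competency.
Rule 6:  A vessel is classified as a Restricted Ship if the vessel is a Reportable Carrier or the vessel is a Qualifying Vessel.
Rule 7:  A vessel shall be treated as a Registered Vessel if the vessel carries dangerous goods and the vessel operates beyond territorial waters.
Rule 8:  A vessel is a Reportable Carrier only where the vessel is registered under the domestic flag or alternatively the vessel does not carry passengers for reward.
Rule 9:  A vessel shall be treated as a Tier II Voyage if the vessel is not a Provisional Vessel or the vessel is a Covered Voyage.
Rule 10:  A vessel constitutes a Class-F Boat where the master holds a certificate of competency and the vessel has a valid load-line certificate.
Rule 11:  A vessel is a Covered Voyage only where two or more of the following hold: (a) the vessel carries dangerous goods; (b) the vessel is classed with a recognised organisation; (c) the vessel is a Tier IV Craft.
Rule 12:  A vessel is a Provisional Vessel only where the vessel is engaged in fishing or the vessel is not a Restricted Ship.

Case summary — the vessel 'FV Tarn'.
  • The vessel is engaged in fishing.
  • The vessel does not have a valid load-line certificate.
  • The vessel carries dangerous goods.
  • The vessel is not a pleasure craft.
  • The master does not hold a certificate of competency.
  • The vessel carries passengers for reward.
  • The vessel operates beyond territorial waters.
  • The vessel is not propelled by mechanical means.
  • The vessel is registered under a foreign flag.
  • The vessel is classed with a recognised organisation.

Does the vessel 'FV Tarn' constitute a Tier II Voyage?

Under rule 8: the vessel is registered under the domestic flag? no; or the vessel does not carry passengers for reward? no. So the vessel is not a Reportable Carrier.
Under rule 4: the vessel is propelled by mechanical means? no; and the vessel is registered under the domestic flag? no. So the vessel is not a Qualifying Vessel.
Under rule 6: Reportable Carrier (rule 8)? no; or Qualifying Vessel (rule 4)? no. So the vessel is not a Restricted Ship.
Under rule 12: the vessel is engaged in fishing? yes; or not a Restricted Ship (rule 6)? yes. So the vessel is a Provisional Vessel.
Under rule 7: the vessel carries dangerous goods? yes; and the vessel operates beyond territorial waters? yes. So the vessel is a Registered Vessel.
Under rule 10: the master holds a certificate of competency? no; and the vessel has a valid load-line certificate? no. So the vessel is not a Class-F Boat.
Under rule 1: Registered Vessel (rule 7)? yes; and not a Class-F Boat (rule 10)? yes. So the vessel is a Tier IV Craft.
Under rule 11: the vessel carries dangerous goods? yes; the vessel is classed with a recognised organisation? yes; Tier IV Craft (rule 1)? yes — 3 of 3 hold (need ≥2) → satisfied.
Under rule 9: not a Provisional Vessel (rule 12)? no; or Covered Voyage (rule 11)? yes. So the vessel is a Tier II Voyage.

Yes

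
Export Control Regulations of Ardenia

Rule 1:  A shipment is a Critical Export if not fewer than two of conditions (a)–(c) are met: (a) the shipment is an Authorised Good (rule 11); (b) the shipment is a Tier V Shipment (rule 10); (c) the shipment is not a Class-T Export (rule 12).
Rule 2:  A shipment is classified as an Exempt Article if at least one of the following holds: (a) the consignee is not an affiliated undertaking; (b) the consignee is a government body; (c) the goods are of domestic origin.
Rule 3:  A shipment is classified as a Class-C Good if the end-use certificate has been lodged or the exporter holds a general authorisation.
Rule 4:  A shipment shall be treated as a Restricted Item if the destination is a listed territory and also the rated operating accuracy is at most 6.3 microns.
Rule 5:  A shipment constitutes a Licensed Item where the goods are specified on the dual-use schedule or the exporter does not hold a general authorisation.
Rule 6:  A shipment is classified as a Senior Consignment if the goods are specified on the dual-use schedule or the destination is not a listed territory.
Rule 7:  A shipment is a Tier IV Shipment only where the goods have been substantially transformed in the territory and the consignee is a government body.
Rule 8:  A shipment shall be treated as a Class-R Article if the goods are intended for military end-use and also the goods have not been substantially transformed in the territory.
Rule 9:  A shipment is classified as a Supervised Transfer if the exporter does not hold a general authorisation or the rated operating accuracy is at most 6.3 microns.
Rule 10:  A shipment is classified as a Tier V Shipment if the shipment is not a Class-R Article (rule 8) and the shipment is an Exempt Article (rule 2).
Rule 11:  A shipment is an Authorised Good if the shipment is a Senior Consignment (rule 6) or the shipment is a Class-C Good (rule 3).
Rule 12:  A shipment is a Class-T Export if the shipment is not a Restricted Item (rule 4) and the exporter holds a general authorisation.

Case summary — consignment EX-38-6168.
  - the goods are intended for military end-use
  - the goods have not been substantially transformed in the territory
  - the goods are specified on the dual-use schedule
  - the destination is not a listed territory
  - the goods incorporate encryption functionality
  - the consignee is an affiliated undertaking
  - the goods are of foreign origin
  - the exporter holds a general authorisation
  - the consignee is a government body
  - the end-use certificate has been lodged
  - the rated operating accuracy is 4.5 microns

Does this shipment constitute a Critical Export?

No

rule 6 — Senior Consignment: [the goods are specified on the dual-use schedule? yes] OR [the destination is not a listed territory? yes] → satisfied.
rule 3 — Class-C Good: [the end-use certificate has been lodged? yes] OR [the exporter holds a general authorisation? yes] → satisfied.
rule 11 — Authorised Good: [Senior Consignment (rule 6)? yes] OR [Class-C Good (rule 3)? yes] → satisfied.
rule 8 — Class-R Article: [the goods are intended for military end-use? yes] AND [the goods have not been substantially transformed in the territory? yes] → satisfied.
rule 2 — Exempt Article: [the consignee is not an affiliated undertaking? no] OR [the consignee is a government body? yes] OR [the goods are of domestic origin? no] → satisfied.
rule 10 — Tier V Shipment: [not a Class-R Article (rule 8)? no] AND [Exempt Article (rule 2)? yes] → not satisfied.
rule 4 — Restricted Item: [the destination is a listed territory? no] AND [rated operating accuracy: 4.5 microns ≤ 6.3 microns? yes] → not satisfied.
rule 12 — Class-T Export: [not a Restricted Item (rule 4)? yes] AND [the exporter holds a general authorisation? yes] → satisfied.
rule 1 — Critical Export: Authorised Good (rule 11)? yes; Tier V Shipment (rule 10)? no; not a Class-T Export (rule 12)? no — 1 of 3 hold (need ≥2) → not satisfied.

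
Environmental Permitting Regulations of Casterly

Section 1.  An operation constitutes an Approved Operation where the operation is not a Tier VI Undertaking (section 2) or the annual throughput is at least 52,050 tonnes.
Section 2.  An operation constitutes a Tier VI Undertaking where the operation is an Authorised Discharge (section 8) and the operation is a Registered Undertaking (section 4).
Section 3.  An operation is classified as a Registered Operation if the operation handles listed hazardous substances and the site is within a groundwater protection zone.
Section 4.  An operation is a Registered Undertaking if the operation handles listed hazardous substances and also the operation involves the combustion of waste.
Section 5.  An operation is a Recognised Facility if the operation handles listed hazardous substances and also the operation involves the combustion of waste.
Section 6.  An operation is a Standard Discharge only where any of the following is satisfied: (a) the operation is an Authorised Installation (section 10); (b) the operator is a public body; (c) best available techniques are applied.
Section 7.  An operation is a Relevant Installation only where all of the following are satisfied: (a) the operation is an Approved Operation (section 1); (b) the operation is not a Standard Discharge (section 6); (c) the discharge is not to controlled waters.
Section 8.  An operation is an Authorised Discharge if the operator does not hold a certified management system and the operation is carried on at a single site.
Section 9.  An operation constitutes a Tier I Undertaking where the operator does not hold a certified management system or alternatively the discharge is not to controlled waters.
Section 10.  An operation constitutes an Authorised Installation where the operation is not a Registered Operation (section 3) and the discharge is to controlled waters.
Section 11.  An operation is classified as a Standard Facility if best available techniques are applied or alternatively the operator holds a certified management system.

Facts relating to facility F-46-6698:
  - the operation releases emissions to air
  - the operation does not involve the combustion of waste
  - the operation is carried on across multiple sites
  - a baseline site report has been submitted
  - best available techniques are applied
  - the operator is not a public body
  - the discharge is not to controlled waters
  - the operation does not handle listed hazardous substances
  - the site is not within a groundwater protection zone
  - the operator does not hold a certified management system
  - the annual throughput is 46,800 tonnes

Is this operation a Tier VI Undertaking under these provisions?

section 8 — Authorised Discharge: [the operator does not hold a certified management system? yes] AND [the operation is carried on at a single site? no] → not satisfied.
section 4 — Registered Undertaking: [the operation handles listed hazardous substances? no] AND [the operation involves the combustion of waste? no] → not satisfied.
section 2 — Tier VI Undertaking: [Authorised Discharge (section 8)? no] AND [Registered Undertaking (section 4)? no] → not satisfied.

No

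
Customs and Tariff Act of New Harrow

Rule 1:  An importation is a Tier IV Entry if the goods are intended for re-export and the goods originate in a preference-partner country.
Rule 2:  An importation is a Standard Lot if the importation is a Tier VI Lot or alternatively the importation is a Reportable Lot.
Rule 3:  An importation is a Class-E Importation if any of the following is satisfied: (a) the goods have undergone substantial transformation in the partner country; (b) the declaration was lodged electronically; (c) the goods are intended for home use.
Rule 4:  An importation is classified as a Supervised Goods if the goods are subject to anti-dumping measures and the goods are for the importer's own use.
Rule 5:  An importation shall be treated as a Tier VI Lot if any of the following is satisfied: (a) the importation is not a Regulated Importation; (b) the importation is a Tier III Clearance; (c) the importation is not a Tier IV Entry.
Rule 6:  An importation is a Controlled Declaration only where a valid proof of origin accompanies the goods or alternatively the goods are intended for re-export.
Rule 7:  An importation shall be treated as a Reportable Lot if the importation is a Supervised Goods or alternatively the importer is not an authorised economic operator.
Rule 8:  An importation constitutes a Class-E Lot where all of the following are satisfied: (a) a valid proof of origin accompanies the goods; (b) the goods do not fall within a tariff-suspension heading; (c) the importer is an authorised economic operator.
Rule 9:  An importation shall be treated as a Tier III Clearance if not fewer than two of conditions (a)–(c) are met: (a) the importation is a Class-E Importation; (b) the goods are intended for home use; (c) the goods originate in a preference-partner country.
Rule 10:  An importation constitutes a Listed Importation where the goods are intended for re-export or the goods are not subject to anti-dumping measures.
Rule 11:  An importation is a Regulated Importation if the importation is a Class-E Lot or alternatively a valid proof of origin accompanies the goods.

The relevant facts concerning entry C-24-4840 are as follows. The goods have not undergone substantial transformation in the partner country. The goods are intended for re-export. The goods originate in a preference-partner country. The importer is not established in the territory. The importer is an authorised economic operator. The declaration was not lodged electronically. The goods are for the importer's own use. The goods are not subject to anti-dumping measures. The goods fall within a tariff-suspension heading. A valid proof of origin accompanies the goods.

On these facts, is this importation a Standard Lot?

No

rule 8 — Class-E Lot: [a valid proof of origin accompanies the goods? yes] AND [the goods do not fall within a tariff-suspension heading? no] AND [the importer is an authorised economic operator? yes] → not satisfied.
rule 11 — Regulated Importation: [Class-E Lot (rule 8)? no] OR [a valid proof of origin accompanies the goods? yes] → satisfied.
rule 3 — Class-E Importation: [the goods have undergone substantial transformation in the partner country? no] OR [the declaration was lodged electronically? no] OR [the goods are intended for home use? no] → not satisfied.
rule 9 — Tier III Clearance: Class-E Importation (rule 3)? no; the goods are intended for home use? no; the goods originate in a preference-partner country? yes — 1 of 3 hold (need ≥2) → not satisfied.
rule 1 — Tier IV Entry: [the goods are intended for re-export? yes] AND [the goods originate in a preference-partner country? yes] → satisfied.
rule 5 — Tier VI Lot: [not a Regulated Importation (rule 11)? no] OR [Tier III Clearance (rule 9)? no] OR [not a Tier IV Entry (rule 1)? no] → not satisfied.
rule 4 — Supervised Goods: [the goods are subject to anti-dumping measures? no] AND [the goods are for the importer's own use? yes] → not satisfied.
rule 7 — Reportable Lot: [Supervised Goods (rule 4)? no] OR [the importer is not an authorised economic operator? no] → not satisfied.
rule 2 — Standard Lot: [Tier VI Lot (rule 5)? no] OR [Reportable Lot (rule 7)? no] → not satisfied.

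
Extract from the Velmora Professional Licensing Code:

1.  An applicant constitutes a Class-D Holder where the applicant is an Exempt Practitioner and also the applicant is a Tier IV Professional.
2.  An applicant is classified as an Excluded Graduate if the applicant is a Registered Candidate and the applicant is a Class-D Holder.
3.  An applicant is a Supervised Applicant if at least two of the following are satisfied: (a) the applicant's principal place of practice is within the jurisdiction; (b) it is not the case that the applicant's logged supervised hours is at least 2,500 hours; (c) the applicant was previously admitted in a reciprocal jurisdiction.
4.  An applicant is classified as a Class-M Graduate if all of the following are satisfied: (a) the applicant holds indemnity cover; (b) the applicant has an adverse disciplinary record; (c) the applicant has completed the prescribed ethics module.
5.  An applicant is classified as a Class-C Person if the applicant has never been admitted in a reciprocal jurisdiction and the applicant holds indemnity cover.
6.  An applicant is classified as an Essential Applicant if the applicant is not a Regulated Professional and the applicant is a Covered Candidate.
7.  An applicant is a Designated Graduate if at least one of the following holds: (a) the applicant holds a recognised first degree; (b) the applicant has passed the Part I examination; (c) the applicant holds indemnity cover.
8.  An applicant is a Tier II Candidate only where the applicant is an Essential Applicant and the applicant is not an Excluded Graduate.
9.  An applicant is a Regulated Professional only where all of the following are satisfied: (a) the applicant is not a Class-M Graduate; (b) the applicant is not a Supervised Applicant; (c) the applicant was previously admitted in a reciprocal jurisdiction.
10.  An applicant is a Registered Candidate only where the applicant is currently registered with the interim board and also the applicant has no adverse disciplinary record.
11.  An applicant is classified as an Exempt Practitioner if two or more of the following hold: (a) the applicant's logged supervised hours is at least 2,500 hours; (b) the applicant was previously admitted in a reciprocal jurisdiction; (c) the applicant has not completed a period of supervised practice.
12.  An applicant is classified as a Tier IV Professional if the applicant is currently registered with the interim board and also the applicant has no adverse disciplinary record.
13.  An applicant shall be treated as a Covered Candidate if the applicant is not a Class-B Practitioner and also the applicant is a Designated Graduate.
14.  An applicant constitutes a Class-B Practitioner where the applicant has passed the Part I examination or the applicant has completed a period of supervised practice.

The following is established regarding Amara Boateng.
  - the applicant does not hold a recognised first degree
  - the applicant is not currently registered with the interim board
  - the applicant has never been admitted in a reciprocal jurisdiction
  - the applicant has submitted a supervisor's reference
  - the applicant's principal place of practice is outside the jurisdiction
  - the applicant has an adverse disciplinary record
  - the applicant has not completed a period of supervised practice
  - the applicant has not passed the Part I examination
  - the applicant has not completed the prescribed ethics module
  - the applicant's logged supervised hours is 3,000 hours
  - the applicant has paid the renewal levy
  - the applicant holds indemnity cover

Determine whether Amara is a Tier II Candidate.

paragraph 4 — Class-M Graduate: [the applicant holds indemnity cover? yes] AND [the applicant has an adverse disciplinary record? yes] AND [the applicant has completed the prescribed ethics module? no] → not satisfied.
paragraph 3 — Supervised Applicant: the applicant's principal place of practice is within the jurisdiction? no; applicant's logged supervised hours: 3,000 hours ≥ 2,500 hours? yes, so negated condition no; the applicant was previously admitted in a reciprocal jurisdiction? no — 0 of 3 hold (need ≥2) → not satisfied.
paragraph 9 — Regulated Professional: [not a Class-M Graduate (paragraph 4)? yes] AND [not a Supervised Applicant (paragraph 3)? yes] AND [the applicant was previously admitted in a reciprocal jurisdiction? no] → not satisfied.
paragraph 14 — Class-B Practitioner: [the applicant has passed the Part I examination? no] OR [the applicant has completed a period of supervised practice? no] → not satisfied.
paragraph 7 — Designated Graduate: [the applicant holds a recognised first degree? no] OR [the applicant has passed the Part I examination? no] OR [the applicant holds indemnity cover? yes] → satisfied.
paragraph 13 — Covered Candidate: [not a Class-B Practitioner (paragraph 14)? yes] AND [Designated Graduate (paragraph 7)? yes] → satisfied.
paragraph 6 — Essential Applicant: [not a Regulated Professional (paragraph 9)? yes] AND [Covered Candidate (paragraph 13)? yes] → satisfied.
paragraph 10 — Registered Candidate: [the applicant is currently registered with the interim board? no] AND [the applicant has no adverse disciplinary record? no] → not satisfied.
paragraph 11 — Exempt Practitioner: applicant's logged supervised hours: 3,000 hours ≥ 2,500 hours? yes; the applicant was previously admitted in a reciprocal jurisdiction? no; the applicant has not completed a period of supervised practice? yes — 2 of 3 hold (need ≥2) → satisfied.
paragraph 12 — Tier IV Professional: [the applicant is currently registered with the interim board? no] AND [the applicant has no adverse disciplinary record? no] → not satisfied.
paragraph 1 — Class-D Holder: [Exempt Practitioner (paragraph 11)? yes] AND [Tier IV Professional (paragraph 12)? no] → not satisfied.
paragraph 2 — Excluded Graduate: [Registered Candidate (paragraph 10)? no] AND [Class-D Holder (paragraph 1)? no] → not satisfied.
paragraph 8 — Tier II Candidate: [Essential Applicant (paragraph 6)? yes] AND [not an Excluded Graduate (paragraph 2)? yes] → satisfied.

Yes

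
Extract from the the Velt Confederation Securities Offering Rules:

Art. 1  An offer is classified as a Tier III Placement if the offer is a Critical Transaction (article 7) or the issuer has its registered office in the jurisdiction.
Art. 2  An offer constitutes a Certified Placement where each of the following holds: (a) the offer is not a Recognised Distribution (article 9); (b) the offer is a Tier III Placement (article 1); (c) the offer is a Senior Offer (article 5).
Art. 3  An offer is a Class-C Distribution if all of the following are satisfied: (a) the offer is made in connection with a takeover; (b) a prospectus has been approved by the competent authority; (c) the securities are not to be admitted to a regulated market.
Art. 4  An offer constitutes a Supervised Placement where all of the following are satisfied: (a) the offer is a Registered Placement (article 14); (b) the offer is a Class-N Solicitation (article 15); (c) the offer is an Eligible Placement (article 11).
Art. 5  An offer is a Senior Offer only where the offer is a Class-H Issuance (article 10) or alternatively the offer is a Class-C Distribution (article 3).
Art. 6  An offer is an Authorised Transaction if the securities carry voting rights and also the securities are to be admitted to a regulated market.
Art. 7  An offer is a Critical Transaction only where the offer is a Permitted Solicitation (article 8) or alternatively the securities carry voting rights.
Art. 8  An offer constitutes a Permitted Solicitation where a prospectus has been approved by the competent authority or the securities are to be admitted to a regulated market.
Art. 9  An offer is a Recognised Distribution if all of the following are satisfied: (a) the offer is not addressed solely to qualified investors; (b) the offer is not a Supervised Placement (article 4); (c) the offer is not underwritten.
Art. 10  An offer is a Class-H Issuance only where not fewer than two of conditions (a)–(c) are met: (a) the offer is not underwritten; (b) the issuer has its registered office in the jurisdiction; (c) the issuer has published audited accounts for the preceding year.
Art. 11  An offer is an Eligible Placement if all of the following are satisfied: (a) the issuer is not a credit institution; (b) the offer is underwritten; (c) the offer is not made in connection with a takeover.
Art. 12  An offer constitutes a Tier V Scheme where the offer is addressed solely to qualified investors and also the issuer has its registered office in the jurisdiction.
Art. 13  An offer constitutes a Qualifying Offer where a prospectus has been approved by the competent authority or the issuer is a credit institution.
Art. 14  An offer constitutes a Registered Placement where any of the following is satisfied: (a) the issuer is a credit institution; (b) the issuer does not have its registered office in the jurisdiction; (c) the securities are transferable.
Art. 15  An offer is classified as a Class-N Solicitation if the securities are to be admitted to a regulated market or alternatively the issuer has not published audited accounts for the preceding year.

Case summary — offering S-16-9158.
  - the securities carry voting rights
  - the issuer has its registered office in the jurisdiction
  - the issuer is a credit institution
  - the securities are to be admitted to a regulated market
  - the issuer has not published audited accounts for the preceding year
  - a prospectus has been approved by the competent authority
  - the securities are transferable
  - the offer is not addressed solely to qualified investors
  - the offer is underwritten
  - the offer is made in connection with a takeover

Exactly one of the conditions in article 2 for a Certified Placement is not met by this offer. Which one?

article 14 — Registered Placement: [the issuer is a credit institution? yes] OR [the issuer does not have its registered office in the jurisdiction? no] OR [the securities are transferable? yes] → satisfied.
article 15 — Class-N Solicitation: [the securities are to be admitted to a regulated market? yes] OR [the issuer has not published audited accounts for the preceding year? yes] → satisfied.
article 11 — Eligible Placement: [the issuer is not a credit institution? no] AND [the offer is underwritten? yes] AND [the offer is not made in connection with a takeover? no] → not satisfied.
article 4 — Supervised Placement: [Registered Placement (article 14)? yes] AND [Class-N Solicitation (article 15)? yes] AND [Eligible Placement (article 11)? no] → not satisfied.
article 9 — Recognised Distribution: [the offer is not addressed solely to qualified investors? yes] AND [not a Supervised Placement (article 4)? yes] AND [the offer is not underwritten? no] → not satisfied.
article 8 — Permitted Solicitation: [a prospectus has been approved by the competent authority? yes] OR [the securities are to be admitted to a regulated market? yes] → satisfied.
article 7 — Critical Transaction: [Permitted Solicitation (article 8)? yes] OR [the securities carry voting rights? yes] → satisfied.
article 1 — Tier III Placement: [Critical Transaction (article 7)? yes] OR [the issuer has its registered office in the jurisdiction? yes] → satisfied.
article 10 — Class-H Issuance: the offer is not underwritten? no; the issuer has its registered office in the jurisdiction? yes; the issuer has published audited accounts for the preceding year? no — 1 of 3 hold (need ≥2) → not satisfied.
article 3 — Class-C Distribution: [the offer is made in connection with a takeover? yes] AND [a prospectus has been approved by the competent authority? yes] AND [the securities are not to be admitted to a regulated market? no] → not satisfied.
article 5 — Senior Offer: [Class-H Issuance (article 10)? no] OR [Class-C Distribution (article 3)? no] → not satisfied.
article 2 — Certified Placement: [not a Recognised Distribution (article 9)? yes] AND [Tier III Placement (article 1)? yes] AND [Senior Offer (article 5)? no] → not satisfied.

Senior Offer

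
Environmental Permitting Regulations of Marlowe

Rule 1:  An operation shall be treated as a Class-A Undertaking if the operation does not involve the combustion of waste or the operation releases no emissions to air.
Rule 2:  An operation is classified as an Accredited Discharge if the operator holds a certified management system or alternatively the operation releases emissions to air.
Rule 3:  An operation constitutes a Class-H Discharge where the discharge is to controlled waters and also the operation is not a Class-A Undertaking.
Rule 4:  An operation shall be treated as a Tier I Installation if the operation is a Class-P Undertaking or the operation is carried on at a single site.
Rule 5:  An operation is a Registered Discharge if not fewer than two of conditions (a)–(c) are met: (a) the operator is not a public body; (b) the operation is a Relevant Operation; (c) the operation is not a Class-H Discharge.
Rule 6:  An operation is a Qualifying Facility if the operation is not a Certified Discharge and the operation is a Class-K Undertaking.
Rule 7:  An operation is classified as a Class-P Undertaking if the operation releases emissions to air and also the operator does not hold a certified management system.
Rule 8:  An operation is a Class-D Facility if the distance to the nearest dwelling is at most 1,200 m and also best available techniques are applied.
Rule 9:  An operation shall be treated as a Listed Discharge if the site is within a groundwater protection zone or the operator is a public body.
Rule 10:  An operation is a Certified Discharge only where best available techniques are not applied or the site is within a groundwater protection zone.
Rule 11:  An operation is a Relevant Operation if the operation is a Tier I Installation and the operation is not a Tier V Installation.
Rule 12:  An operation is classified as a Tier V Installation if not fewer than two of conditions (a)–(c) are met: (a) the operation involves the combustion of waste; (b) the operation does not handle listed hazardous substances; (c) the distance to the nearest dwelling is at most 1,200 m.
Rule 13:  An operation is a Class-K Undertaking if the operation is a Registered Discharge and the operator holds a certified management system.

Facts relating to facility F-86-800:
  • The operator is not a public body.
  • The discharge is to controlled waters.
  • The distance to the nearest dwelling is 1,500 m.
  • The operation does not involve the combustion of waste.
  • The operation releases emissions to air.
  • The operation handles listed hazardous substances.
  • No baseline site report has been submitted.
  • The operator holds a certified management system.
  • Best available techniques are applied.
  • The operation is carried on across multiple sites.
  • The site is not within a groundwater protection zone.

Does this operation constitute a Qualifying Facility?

Yes

Under rule 10: best available techniques are not applied? no; or the site is within a groundwater protection zone? no. So the operation is not a Certified Discharge.
Under rule 7: the operation releases emissions to air? yes; and the operator does not hold a certified management system? no. So the operation is not a Class-P Undertaking.
Under rule 4: Class-P Undertaking (rule 7)? no; or the operation is carried on at a single site? no. So the operation is not a Tier I Installation.
Under rule 12: the operation involves the combustion of waste? no; the operation does not handle listed hazardous substances? no; distance to the nearest dwelling: 1,500 m ≤ 1,200 m? no — 0 of 3 hold (need ≥2) → not satisfied.
Under rule 11: Tier I Installation (rule 4)? no; and not a Tier V Installation (rule 12)? yes. So the operation is not a Relevant Operation.
Under rule 1: the operation does not involve the combustion of waste? yes; or the operation releases no emissions to air? no. So the operation is a Class-A Undertaking.
Under rule 3: the discharge is to controlled waters? yes; and not a Class-A Undertaking (rule 1)? no. So the operation is not a Class-H Discharge.
Under rule 5: the operator is not a public body? yes; Relevant Operation (rule 11)? no; not a Class-H Discharge (rule 3)? yes — 2 of 3 hold (need ≥2) → satisfied.
Under rule 13: Registered Discharge (rule 5)? yes; and the operator holds a certified management system? yes. So the operation is a Class-K Undertaking.
Under rule 6: not a Certified Discharge (rule 10)? yes; and Class-K Undertaking (rule 13)? yes. So the operation is a Qualifying Facility.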